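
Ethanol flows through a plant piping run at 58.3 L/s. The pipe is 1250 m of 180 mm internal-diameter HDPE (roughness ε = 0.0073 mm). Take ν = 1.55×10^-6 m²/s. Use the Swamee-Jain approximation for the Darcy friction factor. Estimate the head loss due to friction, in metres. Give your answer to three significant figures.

h_f ≈ 28.1 m

V = 4Q/(πD²) = 4·0.0583/(π·0.180²) = 2.291 m/s
Re = VD/ν = 2.291·0.180/1.55×10^-6 = 2.66×10^5 → turbulent
ε/D = 0.0073/180 = 4.06×10^-5
Swamee-Jain: f = 0.01513
h_f = f(L/D)V²/(2g) = 0.01513·(1250/0.180)·2.291²/(2·9.81) = 28.11 m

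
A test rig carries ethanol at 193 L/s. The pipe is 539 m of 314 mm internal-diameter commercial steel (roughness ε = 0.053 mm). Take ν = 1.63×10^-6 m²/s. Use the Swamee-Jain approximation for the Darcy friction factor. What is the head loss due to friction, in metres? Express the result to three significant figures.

h_f ≈ 8.30 m

V = 4Q/(πD²) = 4·0.193/(π·0.314²) = 2.492 m/s
Re = VD/ν = 2.492·0.314/1.63×10^-6 = 4.80×10^5 → turbulent
ε/D = 0.053/314 = 1.69×10^-4
Swamee-Jain: f = 0.01527
h_f = f(L/D)V²/(2g) = 0.01527·(539/0.314)·2.492²/(2·9.81) = 8.298 m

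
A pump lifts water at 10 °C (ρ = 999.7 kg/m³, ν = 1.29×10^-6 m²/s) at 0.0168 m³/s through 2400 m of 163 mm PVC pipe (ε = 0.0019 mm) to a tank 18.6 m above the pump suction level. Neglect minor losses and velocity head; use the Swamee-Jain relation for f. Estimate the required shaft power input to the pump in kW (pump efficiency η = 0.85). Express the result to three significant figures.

P_shaft ≈ 5.29 kW

V = 4Q/(πD²) = 0.8051 m/s; Re = 1.02×10^5; ε/D = 1.17×10^-5; f = 0.01787
h_f = f(L/D)V²/2g = 8.693 m
Total head H = z + h_f = 18.6 + 8.693 = 27.29 m
P_hyd = ρgQH = 999.7·9.81·0.0168·27.29 = 4.497 kW
P_shaft = P_hyd/η = 4.497/0.85 = 5.290 kW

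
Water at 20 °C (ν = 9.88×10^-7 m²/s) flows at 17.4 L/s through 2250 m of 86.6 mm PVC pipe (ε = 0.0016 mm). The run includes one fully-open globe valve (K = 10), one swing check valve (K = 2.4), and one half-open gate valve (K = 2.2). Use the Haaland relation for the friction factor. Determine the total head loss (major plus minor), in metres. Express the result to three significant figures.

H_L ≈ 179 m

V = 4Q/(πD²) = 2.954 m/s; V²/2g = 0.4448 m
Re = 2.59×10^5, ε/D = 1.85×10^-5 → f = 0.01488 (Haaland)
Major: h_f = f(L/D)·V²/2g = 0.01488·25982·0.4448 = 172.0 m
Minor: ΣK = 14.6; h_m = ΣK·V²/2g = 6.494 m
Total H_L = 172.0 + 6.494 = 178.5 m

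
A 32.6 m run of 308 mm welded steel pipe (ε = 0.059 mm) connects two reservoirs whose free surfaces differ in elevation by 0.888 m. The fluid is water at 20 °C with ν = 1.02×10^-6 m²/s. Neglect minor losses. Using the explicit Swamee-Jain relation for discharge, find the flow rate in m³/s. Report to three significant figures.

Q ≈ 0.250 m³/s

Swamee-Jain (Type II): Q = -0.965·√(gD⁵h_f/L)·ln[ε/(3.7D) + √(3.17ν²L/(gD³h_f))]
√(gD⁵h_f/L) = √(9.81·0.308⁵·0.888/32.6) = 0.02722
ε/(3.7D) = 5.18×10^-5; √(3.17ν²L/(gD³h_f)) = 2.06×10^-5
Q = -0.965·0.02722·ln(7.233×10^-5) = 0.2504 m³/s
Check: V = 3.36 m/s, Re = 1.01×10^6, f = 0.01466, h_f = 0.894 m ≈ 0.888 m ✓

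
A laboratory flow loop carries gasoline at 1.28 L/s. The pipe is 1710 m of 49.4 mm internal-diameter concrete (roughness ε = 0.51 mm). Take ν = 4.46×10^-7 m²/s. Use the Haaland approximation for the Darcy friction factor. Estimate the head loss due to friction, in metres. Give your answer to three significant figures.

h_f ≈ 30.8 m

V = 4Q/(πD²) = 4·0.00128/(π·0.0494²) = 0.6678 m/s
Re = VD/ν = 0.6678·0.0494/4.46×10^-7 = 7.40×10^4 → turbulent
ε/D = 0.51/49.4 = 0.0103
Haaland: f = 0.03913
h_f = f(L/D)V²/(2g) = 0.03913·(1710/0.0494)·0.6678²/(2·9.81) = 30.79 m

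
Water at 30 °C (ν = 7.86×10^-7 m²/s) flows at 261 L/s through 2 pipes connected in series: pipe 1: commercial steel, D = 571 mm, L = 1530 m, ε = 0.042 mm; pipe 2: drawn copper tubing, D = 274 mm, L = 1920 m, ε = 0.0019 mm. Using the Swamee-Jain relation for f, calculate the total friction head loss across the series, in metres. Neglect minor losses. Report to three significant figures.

Pipe 1: V = 1.019 m/s, Re = 7.40×10^5, ε/D = 7.36×10^-5, f = 0.01350, h_1 = f(L/D)V²/2g = 1.916 m
Pipe 2: V = 4.426 m/s, Re = 1.54×10^6, ε/D = 6.93×10^-6, f = 0.01103, h_2 = f(L/D)V²/2g = 77.18 m
Series → Q common, losses add: H = Σh = 79.10 m

H ≈ 79.1 m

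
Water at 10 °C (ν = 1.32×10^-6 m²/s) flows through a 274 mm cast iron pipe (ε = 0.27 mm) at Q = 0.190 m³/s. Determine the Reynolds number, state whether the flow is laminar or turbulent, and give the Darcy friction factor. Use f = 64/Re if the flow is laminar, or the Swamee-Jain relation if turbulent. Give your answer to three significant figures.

Re ≈ 6.69×10^5; turbulent; f ≈ 0.0201

V = 4Q/(πD²) = 3.222 m/s
Re = VD/ν = 3.222·0.274/1.32×10^-6 = 6.69×10^5
Re > 4000 → turbulent; ε/D = 9.85×10^-4
Swamee-Jain: f = 0.02013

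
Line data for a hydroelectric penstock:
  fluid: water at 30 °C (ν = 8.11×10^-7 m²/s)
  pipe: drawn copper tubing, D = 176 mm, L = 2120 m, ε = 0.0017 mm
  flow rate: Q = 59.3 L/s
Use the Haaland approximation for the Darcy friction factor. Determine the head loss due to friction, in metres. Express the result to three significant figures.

V = 4Q/(πD²) = 4·0.0593/(π·0.176²) = 2.437 m/s
Re = VD/ν = 2.437·0.176/8.11×10^-7 = 5.29×10^5 → turbulent
ε/D = 0.0017/176 = 9.66×10^-6
Haaland: f = 0.01305
h_f = f(L/D)V²/(2g) = 0.01305·(2120/0.176)·2.437²/(2·9.81) = 47.59 m

h_f ≈ 47.6 m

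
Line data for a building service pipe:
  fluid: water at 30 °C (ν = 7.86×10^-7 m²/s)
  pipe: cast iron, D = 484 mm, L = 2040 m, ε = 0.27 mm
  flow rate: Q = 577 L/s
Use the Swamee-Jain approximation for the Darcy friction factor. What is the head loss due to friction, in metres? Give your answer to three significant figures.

V = 4Q/(πD²) = 4·0.577/(π·0.484²) = 3.136 m/s
Re = VD/ν = 3.136·0.484/7.86×10^-7 = 1.93×10^6 → turbulent
ε/D = 0.27/484 = 5.58×10^-4
Swamee-Jain: f = 0.01743
h_f = f(L/D)V²/(2g) = 0.01743·(2040/0.484)·3.136²/(2·9.81) = 36.84 m

h_f ≈ 36.8 m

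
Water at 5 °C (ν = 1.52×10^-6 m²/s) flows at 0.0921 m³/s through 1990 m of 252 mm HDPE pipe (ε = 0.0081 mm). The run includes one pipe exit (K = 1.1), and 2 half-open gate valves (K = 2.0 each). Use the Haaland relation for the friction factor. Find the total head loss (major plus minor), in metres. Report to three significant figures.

V = 4Q/(πD²) = 1.847 m/s; V²/2g = 0.1738 m
Re = 3.06×10^5, ε/D = 3.21×10^-5 → f = 0.01457 (Haaland)
Major: h_f = f(L/D)·V²/2g = 0.01457·7897·0.1738 = 19.99 m
Minor: ΣK = 5.10; h_m = ΣK·V²/2g = 0.8864 m
Total H_L = 19.99 + 0.8864 = 20.88 m

H_L ≈ 20.9 m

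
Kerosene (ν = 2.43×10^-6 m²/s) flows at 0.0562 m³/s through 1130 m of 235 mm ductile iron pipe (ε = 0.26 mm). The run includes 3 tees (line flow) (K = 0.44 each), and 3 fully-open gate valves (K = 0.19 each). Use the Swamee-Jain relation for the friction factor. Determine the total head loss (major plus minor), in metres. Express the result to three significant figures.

H_L ≈ 9.33 m

V = 4Q/(πD²) = 1.296 m/s; V²/2g = 0.08557 m
Re = 1.25×10^5, ε/D = 0.00111 → f = 0.02228 (Swamee-Jain)
Major: h_f = f(L/D)·V²/2g = 0.02228·4809·0.08557 = 9.169 m
Minor: ΣK = 1.89; h_m = ΣK·V²/2g = 0.1617 m
Total H_L = 9.169 + 0.1617 = 9.330 m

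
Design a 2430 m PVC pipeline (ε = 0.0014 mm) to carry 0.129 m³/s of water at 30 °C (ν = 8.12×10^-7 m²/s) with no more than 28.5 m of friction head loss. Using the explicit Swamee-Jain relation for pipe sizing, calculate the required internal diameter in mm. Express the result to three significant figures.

Swamee-Jain (Type III): D = 0.66·[ε^1.25·(LQ²/(gh_f))^4.75 + ν·Q^9.4·(L/(gh_f))^5.2]^0.04
LQ²/(gh_f) = 0.1446; L/(gh_f) = 8.691
Term 1 = ε^1.25·(…)^4.75 = 4.94×10^-12; Term 2 = ν·Q^9.4·(…)^5.2 = 2.71×10^-10
D = 0.66·(4.94×10^-12 + 2.71×10^-10)^0.04 = 0.2736 m = 274 mm
Check: V = 2.19 m/s, Re = 7.39×10^5, f = 0.01233, h_f = 26.9 m ≈ 28.5 m ✓

D ≈ 274 mm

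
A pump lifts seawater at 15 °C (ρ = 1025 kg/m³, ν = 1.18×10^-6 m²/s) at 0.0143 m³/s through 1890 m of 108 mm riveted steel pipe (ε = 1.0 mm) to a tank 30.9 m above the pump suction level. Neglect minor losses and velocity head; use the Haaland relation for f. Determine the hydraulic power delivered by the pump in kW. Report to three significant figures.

P_hyd ≈ 16.1 kW

V = 4Q/(πD²) = 1.561 m/s; Re = 1.43×10^5; ε/D = 0.00926; f = 0.03742
h_f = f(L/D)V²/2g = 81.33 m
Total head H = z + h_f = 30.9 + 81.33 = 112.2 m
P_hyd = ρgQH = 1025·9.81·0.0143·112.2 = 16.14 kW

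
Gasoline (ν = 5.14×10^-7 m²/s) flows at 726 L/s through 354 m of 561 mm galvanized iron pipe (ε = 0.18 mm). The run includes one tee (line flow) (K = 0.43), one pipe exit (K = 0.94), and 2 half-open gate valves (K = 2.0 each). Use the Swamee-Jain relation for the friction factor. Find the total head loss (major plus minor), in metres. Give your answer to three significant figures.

V = 4Q/(πD²) = 2.937 m/s; V²/2g = 0.4397 m
Re = 3.21×10^6, ε/D = 3.21×10^-4 → f = 0.01544 (Swamee-Jain)
Major: h_f = f(L/D)·V²/2g = 0.01544·631.0·0.4397 = 4.285 m
Minor: ΣK = 5.37; h_m = ΣK·V²/2g = 2.361 m
Total H_L = 4.285 + 2.361 = 6.646 m

H_L ≈ 6.65 m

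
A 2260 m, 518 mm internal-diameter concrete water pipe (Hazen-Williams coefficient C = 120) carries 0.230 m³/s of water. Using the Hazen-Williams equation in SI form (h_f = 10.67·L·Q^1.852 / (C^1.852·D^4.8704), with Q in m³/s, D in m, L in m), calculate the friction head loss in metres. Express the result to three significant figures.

h_f = 10.67·2260·0.230^1.852 / (120^1.852·0.518^4.8704) = 5.507 m

h_f ≈ 5.51 m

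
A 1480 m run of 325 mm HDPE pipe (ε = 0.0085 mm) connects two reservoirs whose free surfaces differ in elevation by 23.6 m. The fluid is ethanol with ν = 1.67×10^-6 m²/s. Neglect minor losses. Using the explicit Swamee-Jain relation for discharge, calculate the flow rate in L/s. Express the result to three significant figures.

Q ≈ 229 L/s

Swamee-Jain (Type II): Q = -0.965·√(gD⁵h_f/L)·ln[ε/(3.7D) + √(3.17ν²L/(gD³h_f))]
√(gD⁵h_f/L) = √(9.81·0.325⁵·23.6/1480) = 0.02382
ε/(3.7D) = 7.07×10^-6; √(3.17ν²L/(gD³h_f)) = 4.06×10^-5
Q = -0.965·0.02382·ln(4.764×10^-5) = 0.2287 m³/s
Check: V = 2.76 m/s, Re = 5.37×10^5, f = 0.01335, h_f = 23.6 m ≈ 23.6 m ✓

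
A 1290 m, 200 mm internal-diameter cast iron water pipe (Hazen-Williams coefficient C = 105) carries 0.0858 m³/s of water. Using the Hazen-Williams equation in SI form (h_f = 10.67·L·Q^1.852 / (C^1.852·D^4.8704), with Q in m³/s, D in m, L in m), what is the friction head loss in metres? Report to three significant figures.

h_f ≈ 66.8 m

h_f = 10.67·1290·0.0858^1.852 / (105^1.852·0.200^4.8704) = 66.77 m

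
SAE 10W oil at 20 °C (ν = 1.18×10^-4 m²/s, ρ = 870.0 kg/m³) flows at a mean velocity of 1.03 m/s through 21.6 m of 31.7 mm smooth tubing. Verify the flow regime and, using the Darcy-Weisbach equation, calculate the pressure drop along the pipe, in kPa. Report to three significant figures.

Re = VD/ν = 1.03·0.03170/1.18×10^-4 = 277 → laminar (Re < 2300)
f = 64/Re = 0.2313
h_f = f(L/D)V²/(2g) = 0.2313·(21.6/0.03170)·1.03²/(2·9.81) = 8.522 m
Δp = ρg·h_f = 870.0·9.81·8.522 = 72.73 kPa

Δp ≈ 72.7 kPa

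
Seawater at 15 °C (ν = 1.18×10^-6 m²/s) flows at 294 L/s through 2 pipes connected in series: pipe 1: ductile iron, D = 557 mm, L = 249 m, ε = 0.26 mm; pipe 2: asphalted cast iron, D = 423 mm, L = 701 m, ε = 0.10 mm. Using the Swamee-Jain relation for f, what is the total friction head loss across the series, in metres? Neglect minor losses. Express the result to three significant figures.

Pipe 1: V = 1.207 m/s, Re = 5.70×10^5, ε/D = 4.67×10^-4, f = 0.01745, h_1 = f(L/D)V²/2g = 0.5788 m
Pipe 2: V = 2.092 m/s, Re = 7.50×10^5, ε/D = 2.36×10^-4, f = 0.01540, h_2 = f(L/D)V²/2g = 5.693 m
Series → Q common, losses add: H = Σh = 6.272 m

H ≈ 6.27 m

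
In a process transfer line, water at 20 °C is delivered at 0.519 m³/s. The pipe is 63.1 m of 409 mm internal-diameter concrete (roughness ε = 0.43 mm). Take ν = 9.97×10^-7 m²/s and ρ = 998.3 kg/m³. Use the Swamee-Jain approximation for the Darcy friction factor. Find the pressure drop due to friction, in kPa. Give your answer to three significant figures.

V = 4Q/(πD²) = 4·0.519/(π·0.409²) = 3.950 m/s
Re = VD/ν = 3.950·0.409/9.97×10^-7 = 1.62×10^6 → turbulent
ε/D = 0.43/409 = 0.00105
Swamee-Jain: f = 0.02013
h_f = f(L/D)V²/(2g) = 0.02013·(63.1/0.409)·3.950²/(2·9.81) = 2.470 m
Δp = ρg·h_f = 998.3·9.81·2.470 = 24.19 kPa

Δp ≈ 24.2 kPa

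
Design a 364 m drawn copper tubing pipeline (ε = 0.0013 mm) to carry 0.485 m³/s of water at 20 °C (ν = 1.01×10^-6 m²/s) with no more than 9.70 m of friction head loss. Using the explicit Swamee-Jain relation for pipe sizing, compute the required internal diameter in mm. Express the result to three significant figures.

Swamee-Jain (Type III): D = 0.66·[ε^1.25·(LQ²/(gh_f))^4.75 + ν·Q^9.4·(L/(gh_f))^5.2]^0.04
LQ²/(gh_f) = 0.8998; L/(gh_f) = 3.825
Term 1 = ε^1.25·(…)^4.75 = 2.66×10^-8; Term 2 = ν·Q^9.4·(…)^5.2 = 1.20×10^-6
D = 0.66·(2.66×10^-8 + 1.20×10^-6)^0.04 = 0.3829 m = 383 mm
Check: V = 4.21 m/s, Re = 1.60×10^6, f = 0.01086, h_f = 9.33 m ≈ 9.70 m ✓

D ≈ 383 mm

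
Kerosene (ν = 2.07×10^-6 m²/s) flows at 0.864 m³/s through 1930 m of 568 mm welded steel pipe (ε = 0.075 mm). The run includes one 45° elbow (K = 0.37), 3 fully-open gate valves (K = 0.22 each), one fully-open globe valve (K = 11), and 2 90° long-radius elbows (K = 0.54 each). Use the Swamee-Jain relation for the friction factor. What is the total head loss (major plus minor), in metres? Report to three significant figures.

H_L ≈ 36.0 m

V = 4Q/(πD²) = 3.410 m/s; V²/2g = 0.5926 m
Re = 9.36×10^5, ε/D = 1.32×10^-4 → f = 0.01402 (Swamee-Jain)
Major: h_f = f(L/D)·V²/2g = 0.01402·3398·0.5926 = 28.24 m
Minor: ΣK = 13.1; h_m = ΣK·V²/2g = 7.769 m
Total H_L = 28.24 + 7.769 = 36.01 m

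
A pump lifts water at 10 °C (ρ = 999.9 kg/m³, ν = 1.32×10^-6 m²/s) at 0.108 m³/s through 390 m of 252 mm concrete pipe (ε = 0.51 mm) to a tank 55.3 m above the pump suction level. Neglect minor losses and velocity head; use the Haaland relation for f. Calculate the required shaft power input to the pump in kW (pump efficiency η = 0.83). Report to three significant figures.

V = 4Q/(πD²) = 2.165 m/s; Re = 4.13×10^5; ε/D = 0.00202; f = 0.02393
h_f = f(L/D)V²/2g = 8.849 m
Total head H = z + h_f = 55.3 + 8.849 = 64.15 m
P_hyd = ρgQH = 999.9·9.81·0.108·64.15 = 67.96 kW
P_shaft = P_hyd/η = 67.96/0.83 = 81.88 kW

P_shaft ≈ 81.9 kW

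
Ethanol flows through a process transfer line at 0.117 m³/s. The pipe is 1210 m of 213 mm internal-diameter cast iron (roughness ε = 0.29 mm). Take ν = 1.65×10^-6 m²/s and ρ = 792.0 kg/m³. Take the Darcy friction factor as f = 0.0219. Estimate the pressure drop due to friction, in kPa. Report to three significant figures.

V = 4Q/(πD²) = 4·0.117/(π·0.213²) = 3.283 m/s
h_f = f(L/D)V²/(2g) = 0.02190·(1210/0.213)·3.283²/(2·9.81) = 68.36 m
Δp = ρg·h_f = 792.0·9.81·68.36 = 531.2 kPa

Δp ≈ 531 kPa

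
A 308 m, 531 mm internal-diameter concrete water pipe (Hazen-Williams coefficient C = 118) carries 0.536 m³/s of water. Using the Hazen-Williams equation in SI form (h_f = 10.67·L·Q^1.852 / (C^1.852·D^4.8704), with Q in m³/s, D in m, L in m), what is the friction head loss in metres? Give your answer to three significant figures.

h_f = 10.67·308·0.536^1.852 / (118^1.852·0.531^4.8704) = 3.288 m

h_f ≈ 3.29 m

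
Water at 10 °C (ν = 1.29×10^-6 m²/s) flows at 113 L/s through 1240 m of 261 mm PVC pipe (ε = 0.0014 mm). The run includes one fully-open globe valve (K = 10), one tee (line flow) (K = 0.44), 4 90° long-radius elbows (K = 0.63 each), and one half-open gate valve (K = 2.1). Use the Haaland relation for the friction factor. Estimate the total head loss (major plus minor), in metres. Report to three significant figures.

V = 4Q/(πD²) = 2.112 m/s; V²/2g = 0.2274 m
Re = 4.27×10^5, ε/D = 5.36×10^-6 → f = 0.01349 (Haaland)
Major: h_f = f(L/D)·V²/2g = 0.01349·4751·0.2274 = 14.57 m
Minor: ΣK = 15.1; h_m = ΣK·V²/2g = 3.424 m
Total H_L = 14.57 + 3.424 = 18.00 m

H_L ≈ 18.0 m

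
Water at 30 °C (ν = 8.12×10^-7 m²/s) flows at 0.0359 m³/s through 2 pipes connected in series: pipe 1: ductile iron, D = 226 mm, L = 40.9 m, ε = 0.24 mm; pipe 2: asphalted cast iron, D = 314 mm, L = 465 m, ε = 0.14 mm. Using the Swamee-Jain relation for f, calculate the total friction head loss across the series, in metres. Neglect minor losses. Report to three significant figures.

H ≈ 0.462 m

Pipe 1: V = 0.8949 m/s, Re = 2.49×10^5, ε/D = 0.00106, f = 0.02118, h_1 = f(L/D)V²/2g = 0.1565 m
Pipe 2: V = 0.4636 m/s, Re = 1.79×10^5, ε/D = 4.46×10^-4, f = 0.01884, h_2 = f(L/D)V²/2g = 0.3057 m
Series → Q common, losses add: H = Σh = 0.4622 m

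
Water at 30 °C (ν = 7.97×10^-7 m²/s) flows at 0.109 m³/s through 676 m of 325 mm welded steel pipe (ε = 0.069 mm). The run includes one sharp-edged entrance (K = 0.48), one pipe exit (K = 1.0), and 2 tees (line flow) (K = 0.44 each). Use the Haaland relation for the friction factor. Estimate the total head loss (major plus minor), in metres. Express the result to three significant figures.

H_L ≈ 3.01 m

V = 4Q/(πD²) = 1.314 m/s; V²/2g = 0.08799 m
Re = 5.36×10^5, ε/D = 2.12×10^-4 → f = 0.01532 (Haaland)
Major: h_f = f(L/D)·V²/2g = 0.01532·2080·0.08799 = 2.804 m
Minor: ΣK = 2.36; h_m = ΣK·V²/2g = 0.2077 m
Total H_L = 2.804 + 0.2077 = 3.012 m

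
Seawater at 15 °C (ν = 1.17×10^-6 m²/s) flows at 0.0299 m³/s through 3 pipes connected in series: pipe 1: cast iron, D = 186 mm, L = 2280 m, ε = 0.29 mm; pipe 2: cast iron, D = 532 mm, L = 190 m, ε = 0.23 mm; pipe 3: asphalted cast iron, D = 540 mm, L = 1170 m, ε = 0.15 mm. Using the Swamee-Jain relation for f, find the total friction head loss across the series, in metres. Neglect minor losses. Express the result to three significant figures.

Pipe 1: V = 1.100 m/s, Re = 1.75×10^5, ε/D = 0.00156, f = 0.02331, h_1 = f(L/D)V²/2g = 17.64 m
Pipe 2: V = 0.1345 m/s, Re = 6.12×10^4, ε/D = 4.32×10^-4, f = 0.02164, h_2 = f(L/D)V²/2g = 0.007128 m
Pipe 3: V = 0.1306 m/s, Re = 6.03×10^4, ε/D = 2.78×10^-4, f = 0.02110, h_3 = f(L/D)V²/2g = 0.03972 m
Series → Q common, losses add: H = Σh = 17.68 m

H ≈ 17.7 m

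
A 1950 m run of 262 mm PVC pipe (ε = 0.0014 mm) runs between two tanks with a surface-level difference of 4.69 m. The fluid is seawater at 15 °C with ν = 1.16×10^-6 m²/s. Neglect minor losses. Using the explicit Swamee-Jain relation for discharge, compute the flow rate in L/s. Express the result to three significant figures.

Q ≈ 47.9 L/s

Swamee-Jain (Type II): Q = -0.965·√(gD⁵h_f/L)·ln[ε/(3.7D) + √(3.17ν²L/(gD³h_f))]
√(gD⁵h_f/L) = √(9.81·0.262⁵·4.69/1950) = 0.005397
ε/(3.7D) = 1.44×10^-6; √(3.17ν²L/(gD³h_f)) = 1.00×10^-4
Q = -0.965·0.005397·ln(1.017×10^-4) = 0.04788 m³/s
Check: V = 0.888 m/s, Re = 2.01×10^5, f = 0.01557, h_f = 4.66 m ≈ 4.69 m ✓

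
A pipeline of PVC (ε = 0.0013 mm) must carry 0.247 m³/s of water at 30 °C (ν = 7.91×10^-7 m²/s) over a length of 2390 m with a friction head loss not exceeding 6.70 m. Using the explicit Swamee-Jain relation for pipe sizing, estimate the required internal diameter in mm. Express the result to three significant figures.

Swamee-Jain (Type III): D = 0.66·[ε^1.25·(LQ²/(gh_f))^4.75 + ν·Q^9.4·(L/(gh_f))^5.2]^0.04
LQ²/(gh_f) = 2.218; L/(gh_f) = 36.36
Term 1 = ε^1.25·(…)^4.75 = 1.93×10^-6; Term 2 = ν·Q^9.4·(…)^5.2 = 2.02×10^-4
D = 0.66·(1.93×10^-6 + 2.02×10^-4)^0.04 = 0.4698 m = 470 mm
Check: V = 1.42 m/s, Re = 8.46×10^5, f = 0.01200, h_f = 6.32 m ≈ 6.70 m ✓

D ≈ 470 mm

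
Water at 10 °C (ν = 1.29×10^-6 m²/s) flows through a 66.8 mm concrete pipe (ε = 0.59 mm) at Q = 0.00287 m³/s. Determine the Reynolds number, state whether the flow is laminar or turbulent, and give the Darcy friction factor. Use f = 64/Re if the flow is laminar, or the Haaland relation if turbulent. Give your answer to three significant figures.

Re ≈ 4.24×10^4; turbulent; f ≈ 0.0378

V = 4Q/(πD²) = 0.8189 m/s
Re = VD/ν = 0.8189·0.0668/1.29×10^-6 = 4.24×10^4
Re > 4000 → turbulent; ε/D = 0.00883
Haaland: f = 0.03782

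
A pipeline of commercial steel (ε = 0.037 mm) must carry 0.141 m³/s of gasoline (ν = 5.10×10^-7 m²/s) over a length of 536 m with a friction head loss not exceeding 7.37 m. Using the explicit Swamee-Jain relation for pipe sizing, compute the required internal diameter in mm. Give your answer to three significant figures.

D ≈ 280 mm

Swamee-Jain (Type III): D = 0.66·[ε^1.25·(LQ²/(gh_f))^4.75 + ν·Q^9.4·(L/(gh_f))^5.2]^0.04
LQ²/(gh_f) = 0.1474; L/(gh_f) = 7.414
Term 1 = ε^1.25·(…)^4.75 = 3.24×10^-10; Term 2 = ν·Q^9.4·(…)^5.2 = 1.72×10^-10
D = 0.66·(3.24×10^-10 + 1.72×10^-10)^0.04 = 0.2801 m = 280 mm
Check: V = 2.29 m/s, Re = 1.26×10^6, f = 0.01374, h_f = 7.02 m ≈ 7.37 m ✓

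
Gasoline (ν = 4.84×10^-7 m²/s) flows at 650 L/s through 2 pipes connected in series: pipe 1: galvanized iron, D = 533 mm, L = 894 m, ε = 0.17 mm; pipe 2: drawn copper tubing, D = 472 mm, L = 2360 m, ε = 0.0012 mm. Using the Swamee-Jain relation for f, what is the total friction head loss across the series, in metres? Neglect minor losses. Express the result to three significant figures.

Pipe 1: V = 2.913 m/s, Re = 3.21×10^6, ε/D = 3.19×10^-4, f = 0.01542, h_1 = f(L/D)V²/2g = 11.19 m
Pipe 2: V = 3.715 m/s, Re = 3.62×10^6, ε/D = 2.54×10^-6, f = 0.009595, h_2 = f(L/D)V²/2g = 33.74 m
Series → Q common, losses add: H = Σh = 44.93 m

H ≈ 44.9 m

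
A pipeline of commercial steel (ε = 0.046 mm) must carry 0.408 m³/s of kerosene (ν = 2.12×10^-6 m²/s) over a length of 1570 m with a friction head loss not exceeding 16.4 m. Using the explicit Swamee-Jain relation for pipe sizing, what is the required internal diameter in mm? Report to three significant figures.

D ≈ 457 mm

Swamee-Jain (Type III): D = 0.66·[ε^1.25·(LQ²/(gh_f))^4.75 + ν·Q^9.4·(L/(gh_f))^5.2]^0.04
LQ²/(gh_f) = 1.624; L/(gh_f) = 9.759
Term 1 = ε^1.25·(…)^4.75 = 3.80×10^-5; Term 2 = ν·Q^9.4·(…)^5.2 = 6.48×10^-5
D = 0.66·(3.80×10^-5 + 6.48×10^-5)^0.04 = 0.4571 m = 457 mm
Check: V = 2.49 m/s, Re = 5.36×10^5, f = 0.01436, h_f = 15.5 m ≈ 16.4 m ✓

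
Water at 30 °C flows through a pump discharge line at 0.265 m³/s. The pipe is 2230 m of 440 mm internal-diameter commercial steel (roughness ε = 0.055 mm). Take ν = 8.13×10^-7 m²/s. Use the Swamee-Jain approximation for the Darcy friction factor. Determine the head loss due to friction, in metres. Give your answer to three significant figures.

V = 4Q/(πD²) = 4·0.265/(π·0.440²) = 1.743 m/s
Re = VD/ν = 1.743·0.440/8.13×10^-7 = 9.43×10^5 → turbulent
ε/D = 0.055/440 = 1.25×10^-4
Swamee-Jain: f = 0.01392
h_f = f(L/D)V²/(2g) = 0.01392·(2230/0.440)·1.743²/(2·9.81) = 10.92 m

h_f ≈ 10.9 m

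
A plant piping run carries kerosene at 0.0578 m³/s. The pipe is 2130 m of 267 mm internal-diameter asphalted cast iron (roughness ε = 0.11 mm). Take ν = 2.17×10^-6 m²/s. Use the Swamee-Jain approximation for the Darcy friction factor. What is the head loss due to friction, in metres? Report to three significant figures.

V = 4Q/(πD²) = 4·0.0578/(π·0.267²) = 1.032 m/s
Re = VD/ν = 1.032·0.267/2.17×10^-6 = 1.27×10^5 → turbulent
ε/D = 0.11/267 = 4.12×10^-4
Swamee-Jain: f = 0.01941
h_f = f(L/D)V²/(2g) = 0.01941·(2130/0.267)·1.032²/(2·9.81) = 8.411 m

h_f ≈ 8.41 m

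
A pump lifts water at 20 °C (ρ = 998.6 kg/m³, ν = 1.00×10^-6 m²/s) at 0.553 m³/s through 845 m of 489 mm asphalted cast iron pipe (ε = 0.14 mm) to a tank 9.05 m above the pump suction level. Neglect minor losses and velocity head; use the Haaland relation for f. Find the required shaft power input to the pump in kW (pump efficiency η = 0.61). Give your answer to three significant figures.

V = 4Q/(πD²) = 2.945 m/s; Re = 1.44×10^6; ε/D = 2.86×10^-4; f = 0.01529
h_f = f(L/D)V²/2g = 11.67 m
Total head H = z + h_f = 9.05 + 11.67 = 20.72 m
P_hyd = ρgQH = 998.6·9.81·0.553·20.72 = 112.3 kW
P_shaft = P_hyd/η = 112.3/0.61 = 184.0 kW

P_shaft ≈ 184 kW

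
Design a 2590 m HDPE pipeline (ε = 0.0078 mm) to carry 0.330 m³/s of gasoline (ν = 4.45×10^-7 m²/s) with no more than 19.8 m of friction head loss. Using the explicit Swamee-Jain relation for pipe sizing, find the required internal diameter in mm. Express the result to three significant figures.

D ≈ 419 mm

Swamee-Jain (Type III): D = 0.66·[ε^1.25·(LQ²/(gh_f))^4.75 + ν·Q^9.4·(L/(gh_f))^5.2]^0.04
LQ²/(gh_f) = 1.452; L/(gh_f) = 13.33
Term 1 = ε^1.25·(…)^4.75 = 2.42×10^-6; Term 2 = ν·Q^9.4·(…)^5.2 = 9.38×10^-6
D = 0.66·(2.42×10^-6 + 9.38×10^-6)^0.04 = 0.4192 m = 419 mm
Check: V = 2.39 m/s, Re = 2.25×10^6, f = 0.01087, h_f = 19.6 m ≈ 19.8 m ✓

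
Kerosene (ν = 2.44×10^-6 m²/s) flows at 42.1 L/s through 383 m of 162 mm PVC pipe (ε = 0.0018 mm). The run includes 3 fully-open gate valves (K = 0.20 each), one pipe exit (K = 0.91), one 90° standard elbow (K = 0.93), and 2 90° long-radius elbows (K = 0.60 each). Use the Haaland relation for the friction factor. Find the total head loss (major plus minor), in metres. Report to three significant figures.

V = 4Q/(πD²) = 2.043 m/s; V²/2g = 0.2126 m
Re = 1.36×10^5, ε/D = 1.11×10^-5 → f = 0.01679 (Haaland)
Major: h_f = f(L/D)·V²/2g = 0.01679·2364·0.2126 = 8.442 m
Minor: ΣK = 3.64; h_m = ΣK·V²/2g = 0.7740 m
Total H_L = 8.442 + 0.7740 = 9.216 m

H_L ≈ 9.22 m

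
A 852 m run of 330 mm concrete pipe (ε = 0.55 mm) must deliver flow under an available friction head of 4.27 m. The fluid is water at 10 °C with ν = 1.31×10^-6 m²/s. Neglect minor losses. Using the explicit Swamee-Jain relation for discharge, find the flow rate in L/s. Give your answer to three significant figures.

Swamee-Jain (Type II): Q = -0.965·√(gD⁵h_f/L)·ln[ε/(3.7D) + √(3.17ν²L/(gD³h_f))]
√(gD⁵h_f/L) = √(9.81·0.330⁵·4.27/852) = 0.01387
ε/(3.7D) = 4.50×10^-4; √(3.17ν²L/(gD³h_f)) = 5.55×10^-5
Q = -0.965·0.01387·ln(5.059×10^-4) = 0.1016 m³/s
Check: V = 1.19 m/s, Re = 2.99×10^5, f = 0.02316, h_f = 4.30 m ≈ 4.27 m ✓

Q ≈ 102 L/s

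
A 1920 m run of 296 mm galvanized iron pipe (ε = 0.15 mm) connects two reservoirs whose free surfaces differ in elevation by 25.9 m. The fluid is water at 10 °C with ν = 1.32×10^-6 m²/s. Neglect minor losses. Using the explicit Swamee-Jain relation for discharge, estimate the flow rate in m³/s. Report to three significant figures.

Swamee-Jain (Type II): Q = -0.965·√(gD⁵h_f/L)·ln[ε/(3.7D) + √(3.17ν²L/(gD³h_f))]
√(gD⁵h_f/L) = √(9.81·0.296⁵·25.9/1920) = 0.01734
ε/(3.7D) = 1.37×10^-4; √(3.17ν²L/(gD³h_f)) = 4.01×10^-5
Q = -0.965·0.01734·ln(1.771×10^-4) = 0.1446 m³/s
Check: V = 2.10 m/s, Re = 4.71×10^5, f = 0.01787, h_f = 26.1 m ≈ 25.9 m ✓

Q ≈ 0.145 m³/s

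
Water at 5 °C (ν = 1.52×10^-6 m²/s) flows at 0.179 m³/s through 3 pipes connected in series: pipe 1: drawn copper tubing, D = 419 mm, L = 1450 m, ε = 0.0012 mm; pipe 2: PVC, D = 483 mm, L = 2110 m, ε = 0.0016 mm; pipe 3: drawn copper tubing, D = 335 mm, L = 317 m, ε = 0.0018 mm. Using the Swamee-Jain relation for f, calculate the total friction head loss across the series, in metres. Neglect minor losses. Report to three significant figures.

H ≈ 9.86 m

Pipe 1: V = 1.298 m/s, Re = 3.58×10^5, ε/D = 2.86×10^-6, f = 0.01395, h_1 = f(L/D)V²/2g = 4.146 m
Pipe 2: V = 0.9769 m/s, Re = 3.10×10^5, ε/D = 3.31×10^-6, f = 0.01432, h_2 = f(L/D)V²/2g = 3.044 m
Pipe 3: V = 2.031 m/s, Re = 4.48×10^5, ε/D = 5.37×10^-6, f = 0.01344, h_3 = f(L/D)V²/2g = 2.672 m
Series → Q common, losses add: H = Σh = 9.862 m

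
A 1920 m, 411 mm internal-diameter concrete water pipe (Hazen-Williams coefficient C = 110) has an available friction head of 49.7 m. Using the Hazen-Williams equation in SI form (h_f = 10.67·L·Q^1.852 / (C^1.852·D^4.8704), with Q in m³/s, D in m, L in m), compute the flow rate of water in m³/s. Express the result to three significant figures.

Rearranging: Q = [h_f·C^1.852·D^4.8704 / (10.67·L)]^(1/1.852)
Q = [49.7·110^1.852·0.411^4.8704 / (10.67·1920)]^0.540 = 0.4110 m³/s

Q ≈ 0.411 m³/s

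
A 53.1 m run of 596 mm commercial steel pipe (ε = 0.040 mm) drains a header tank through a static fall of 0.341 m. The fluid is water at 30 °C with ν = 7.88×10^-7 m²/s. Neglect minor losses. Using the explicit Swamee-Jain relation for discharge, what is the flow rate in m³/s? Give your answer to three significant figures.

Q ≈ 0.691 m³/s

Swamee-Jain (Type II): Q = -0.965·√(gD⁵h_f/L)·ln[ε/(3.7D) + √(3.17ν²L/(gD³h_f))]
√(gD⁵h_f/L) = √(9.81·0.596⁵·0.341/53.1) = 0.06883
ε/(3.7D) = 1.81×10^-5; √(3.17ν²L/(gD³h_f)) = 1.21×10^-5
Q = -0.965·0.06883·ln(3.029×10^-5) = 0.6911 m³/s
Check: V = 2.48 m/s, Re = 1.87×10^6, f = 0.01231, h_f = 0.343 m ≈ 0.341 m ✓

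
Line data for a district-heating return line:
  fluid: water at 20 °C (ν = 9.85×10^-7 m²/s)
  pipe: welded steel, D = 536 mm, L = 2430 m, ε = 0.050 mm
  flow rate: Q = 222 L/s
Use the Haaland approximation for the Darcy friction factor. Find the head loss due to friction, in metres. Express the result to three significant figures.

h_f ≈ 3.15 m

V = 4Q/(πD²) = 4·0.222/(π·0.536²) = 0.9839 m/s
Re = VD/ν = 0.9839·0.536/9.85×10^-7 = 5.35×10^5 → turbulent
ε/D = 0.050/536 = 9.33×10^-5
Haaland: f = 0.01407
h_f = f(L/D)V²/(2g) = 0.01407·(2430/0.536)·0.9839²/(2·9.81) = 3.148 m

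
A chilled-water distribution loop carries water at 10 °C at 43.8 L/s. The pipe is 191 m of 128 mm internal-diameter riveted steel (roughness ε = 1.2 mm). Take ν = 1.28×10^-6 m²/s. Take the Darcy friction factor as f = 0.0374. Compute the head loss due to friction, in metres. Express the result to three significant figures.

V = 4Q/(πD²) = 4·0.0438/(π·0.128²) = 3.404 m/s
h_f = f(L/D)V²/(2g) = 0.03740·(191/0.128)·3.404²/(2·9.81) = 32.96 m

h_f ≈ 33.0 m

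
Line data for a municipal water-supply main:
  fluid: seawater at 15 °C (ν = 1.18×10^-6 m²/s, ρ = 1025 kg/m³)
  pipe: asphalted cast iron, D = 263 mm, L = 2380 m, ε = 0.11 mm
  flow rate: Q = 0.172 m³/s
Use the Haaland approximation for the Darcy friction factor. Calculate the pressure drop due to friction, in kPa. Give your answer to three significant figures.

V = 4Q/(πD²) = 4·0.172/(π·0.263²) = 3.166 m/s
Re = VD/ν = 3.166·0.263/1.18×10^-6 = 7.06×10^5 → turbulent
ε/D = 0.11/263 = 4.18×10^-4
Haaland: f = 0.01678
h_f = f(L/D)V²/(2g) = 0.01678·(2380/0.263)·3.166²/(2·9.81) = 77.57 m
Δp = ρg·h_f = 1025·9.81·77.57 = 779.9 kPa

Δp ≈ 780 kPa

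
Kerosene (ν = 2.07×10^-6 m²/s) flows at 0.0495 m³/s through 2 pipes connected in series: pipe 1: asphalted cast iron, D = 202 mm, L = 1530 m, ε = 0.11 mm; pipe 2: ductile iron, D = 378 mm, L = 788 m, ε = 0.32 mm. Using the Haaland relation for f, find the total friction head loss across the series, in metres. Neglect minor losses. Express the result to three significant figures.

H ≈ 18.3 m

Pipe 1: V = 1.545 m/s, Re = 1.51×10^5, ε/D = 5.45×10^-4, f = 0.01935, h_1 = f(L/D)V²/2g = 17.83 m
Pipe 2: V = 0.4411 m/s, Re = 8.05×10^4, ε/D = 8.47×10^-4, f = 0.02191, h_2 = f(L/D)V²/2g = 0.4530 m
Series → Q common, losses add: H = Σh = 18.28 m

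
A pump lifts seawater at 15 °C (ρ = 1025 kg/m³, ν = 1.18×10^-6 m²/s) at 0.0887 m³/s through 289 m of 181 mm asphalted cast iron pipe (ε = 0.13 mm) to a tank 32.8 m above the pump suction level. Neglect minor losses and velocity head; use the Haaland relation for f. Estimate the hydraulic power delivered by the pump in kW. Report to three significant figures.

V = 4Q/(πD²) = 3.447 m/s; Re = 5.29×10^5; ε/D = 7.18×10^-4; f = 0.01880
h_f = f(L/D)V²/2g = 18.19 m
Total head H = z + h_f = 32.8 + 18.19 = 50.99 m
P_hyd = ρgQH = 1025·9.81·0.0887·50.99 = 45.47 kW

P_hyd ≈ 45.5 kW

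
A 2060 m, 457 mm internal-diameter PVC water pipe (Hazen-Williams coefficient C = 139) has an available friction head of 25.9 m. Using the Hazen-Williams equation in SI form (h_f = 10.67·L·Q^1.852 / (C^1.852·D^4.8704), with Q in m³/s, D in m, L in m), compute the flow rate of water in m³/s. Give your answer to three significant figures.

Q ≈ 0.465 m³/s

Rearranging: Q = [h_f·C^1.852·D^4.8704 / (10.67·L)]^(1/1.852)
Q = [25.9·139^1.852·0.457^4.8704 / (10.67·2060)]^0.540 = 0.4648 m³/s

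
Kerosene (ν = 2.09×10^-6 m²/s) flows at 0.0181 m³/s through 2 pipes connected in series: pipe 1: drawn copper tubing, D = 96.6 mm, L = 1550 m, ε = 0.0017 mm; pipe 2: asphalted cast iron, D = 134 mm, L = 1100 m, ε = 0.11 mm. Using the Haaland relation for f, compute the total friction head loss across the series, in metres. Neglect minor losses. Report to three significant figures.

Pipe 1: V = 2.470 m/s, Re = 1.14×10^5, ε/D = 1.76×10^-5, f = 0.01742, h_1 = f(L/D)V²/2g = 86.87 m
Pipe 2: V = 1.283 m/s, Re = 8.23×10^4, ε/D = 8.21×10^-4, f = 0.02177, h_2 = f(L/D)V²/2g = 15.01 m
Series → Q common, losses add: H = Σh = 101.9 m

H ≈ 102 m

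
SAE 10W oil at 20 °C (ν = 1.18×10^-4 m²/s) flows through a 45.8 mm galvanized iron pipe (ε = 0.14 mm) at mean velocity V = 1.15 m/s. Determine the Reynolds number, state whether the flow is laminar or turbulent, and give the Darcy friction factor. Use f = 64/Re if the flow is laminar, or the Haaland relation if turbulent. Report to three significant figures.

Re = VD/ν = 1.150·0.0458/1.18×10^-4 = 446
Re < 2300 → laminar → f = 64/Re = 0.1434

Re ≈ 446; laminar; f = 64/Re ≈ 0.143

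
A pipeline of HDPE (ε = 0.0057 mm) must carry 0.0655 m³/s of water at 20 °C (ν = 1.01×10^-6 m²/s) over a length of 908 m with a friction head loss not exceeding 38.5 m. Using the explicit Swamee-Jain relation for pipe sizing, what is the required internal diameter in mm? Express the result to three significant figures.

Swamee-Jain (Type III): D = 0.66·[ε^1.25·(LQ²/(gh_f))^4.75 + ν·Q^9.4·(L/(gh_f))^5.2]^0.04
LQ²/(gh_f) = 0.01031; L/(gh_f) = 2.404
Term 1 = ε^1.25·(…)^4.75 = 1.02×10^-16; Term 2 = ν·Q^9.4·(…)^5.2 = 7.21×10^-16
D = 0.66·(1.02×10^-16 + 7.21×10^-16)^0.04 = 0.1645 m = 164 mm
Check: V = 3.08 m/s, Re = 5.02×10^5, f = 0.01361, h_f = 36.4 m ≈ 38.5 m ✓

D ≈ 164 mm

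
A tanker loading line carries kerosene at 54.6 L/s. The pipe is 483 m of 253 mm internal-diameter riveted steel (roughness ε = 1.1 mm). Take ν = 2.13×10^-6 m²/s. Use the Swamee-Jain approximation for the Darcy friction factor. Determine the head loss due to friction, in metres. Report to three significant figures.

V = 4Q/(πD²) = 4·0.0546/(π·0.253²) = 1.086 m/s
Re = VD/ν = 1.086·0.253/2.13×10^-6 = 1.29×10^5 → turbulent
ε/D = 1.1/253 = 0.00435
Swamee-Jain: f = 0.03015
h_f = f(L/D)V²/(2g) = 0.03015·(483/0.253)·1.086²/(2·9.81) = 3.460 m

h_f ≈ 3.46 m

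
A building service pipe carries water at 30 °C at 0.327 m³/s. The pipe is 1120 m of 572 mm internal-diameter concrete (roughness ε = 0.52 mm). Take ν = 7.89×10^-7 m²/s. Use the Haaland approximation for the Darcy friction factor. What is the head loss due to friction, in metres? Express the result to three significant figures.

V = 4Q/(πD²) = 4·0.327/(π·0.572²) = 1.273 m/s
Re = VD/ν = 1.273·0.572/7.89×10^-7 = 9.23×10^5 → turbulent
ε/D = 0.52/572 = 9.09×10^-4
Haaland: f = 0.01953
h_f = f(L/D)V²/(2g) = 0.01953·(1120/0.572)·1.273²/(2·9.81) = 3.157 m

h_f ≈ 3.16 m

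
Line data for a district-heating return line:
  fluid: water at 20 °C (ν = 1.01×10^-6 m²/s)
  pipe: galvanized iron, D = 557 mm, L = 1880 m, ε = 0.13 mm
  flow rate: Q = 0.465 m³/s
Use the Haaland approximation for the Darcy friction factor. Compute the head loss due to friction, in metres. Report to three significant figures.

V = 4Q/(πD²) = 4·0.465/(π·0.557²) = 1.908 m/s
Re = VD/ν = 1.908·0.557/1.01×10^-6 = 1.05×10^6 → turbulent
ε/D = 0.13/557 = 2.33×10^-4
Haaland: f = 0.01492
h_f = f(L/D)V²/(2g) = 0.01492·(1880/0.557)·1.908²/(2·9.81) = 9.349 m

h_f ≈ 9.35 m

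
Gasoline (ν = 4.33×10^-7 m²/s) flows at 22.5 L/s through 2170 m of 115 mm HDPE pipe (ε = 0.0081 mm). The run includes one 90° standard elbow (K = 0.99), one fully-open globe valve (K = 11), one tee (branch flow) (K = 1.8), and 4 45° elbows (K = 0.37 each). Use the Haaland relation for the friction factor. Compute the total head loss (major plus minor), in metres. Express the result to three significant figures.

H_L ≈ 65.4 m

V = 4Q/(πD²) = 2.166 m/s; V²/2g = 0.2392 m
Re = 5.75×10^5, ε/D = 7.04×10^-5 → f = 0.01368 (Haaland)
Major: h_f = f(L/D)·V²/2g = 0.01368·18870·0.2392 = 61.71 m
Minor: ΣK = 15.3; h_m = ΣK·V²/2g = 3.652 m
Total H_L = 61.71 + 3.652 = 65.37 m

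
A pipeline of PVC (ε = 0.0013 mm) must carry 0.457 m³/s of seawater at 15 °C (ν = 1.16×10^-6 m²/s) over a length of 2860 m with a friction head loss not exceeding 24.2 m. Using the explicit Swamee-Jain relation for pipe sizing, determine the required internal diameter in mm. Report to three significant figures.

Swamee-Jain (Type III): D = 0.66·[ε^1.25·(LQ²/(gh_f))^4.75 + ν·Q^9.4·(L/(gh_f))^5.2]^0.04
LQ²/(gh_f) = 2.516; L/(gh_f) = 12.05
Term 1 = ε^1.25·(…)^4.75 = 3.51×10^-6; Term 2 = ν·Q^9.4·(…)^5.2 = 3.08×10^-4
D = 0.66·(3.51×10^-6 + 3.08×10^-4)^0.04 = 0.4778 m = 478 mm
Check: V = 2.55 m/s, Re = 1.05×10^6, f = 0.01158, h_f = 23.0 m ≈ 24.2 m ✓

D ≈ 478 mm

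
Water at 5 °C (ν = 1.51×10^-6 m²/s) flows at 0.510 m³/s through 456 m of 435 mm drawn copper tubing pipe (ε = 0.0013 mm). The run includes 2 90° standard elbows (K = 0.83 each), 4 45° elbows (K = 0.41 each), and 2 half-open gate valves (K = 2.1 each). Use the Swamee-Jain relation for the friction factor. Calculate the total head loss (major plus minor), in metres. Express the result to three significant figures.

H_L ≈ 11.9 m

V = 4Q/(πD²) = 3.432 m/s; V²/2g = 0.6002 m
Re = 9.89×10^5, ε/D = 2.99×10^-6 → f = 0.01170 (Swamee-Jain)
Major: h_f = f(L/D)·V²/2g = 0.01170·1048·0.6002 = 7.364 m
Minor: ΣK = 7.50; h_m = ΣK·V²/2g = 4.502 m
Total H_L = 7.364 + 4.502 = 11.87 m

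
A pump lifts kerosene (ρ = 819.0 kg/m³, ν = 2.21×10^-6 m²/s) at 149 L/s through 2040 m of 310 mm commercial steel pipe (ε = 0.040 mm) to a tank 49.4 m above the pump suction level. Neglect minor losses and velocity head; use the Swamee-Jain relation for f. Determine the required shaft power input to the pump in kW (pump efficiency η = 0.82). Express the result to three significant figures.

P_shaft ≈ 102 kW

V = 4Q/(πD²) = 1.974 m/s; Re = 2.77×10^5; ε/D = 1.29×10^-4; f = 0.01587
h_f = f(L/D)V²/2g = 20.75 m
Total head H = z + h_f = 49.4 + 20.75 = 70.15 m
P_hyd = ρgQH = 819.0·9.81·0.149·70.15 = 83.97 kW
P_shaft = P_hyd/η = 83.97/0.82 = 102.4 kW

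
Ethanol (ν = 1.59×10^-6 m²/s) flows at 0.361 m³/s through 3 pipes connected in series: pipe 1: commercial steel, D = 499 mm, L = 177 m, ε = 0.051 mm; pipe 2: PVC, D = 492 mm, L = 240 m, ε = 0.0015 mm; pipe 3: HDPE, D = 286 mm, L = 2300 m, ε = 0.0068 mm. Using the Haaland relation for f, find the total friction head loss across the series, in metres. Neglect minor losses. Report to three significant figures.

H ≈ 158 m

Pipe 1: V = 1.846 m/s, Re = 5.79×10^5, ε/D = 1.02×10^-4, f = 0.01406, h_1 = f(L/D)V²/2g = 0.8660 m
Pipe 2: V = 1.899 m/s, Re = 5.88×10^5, ε/D = 3.05×10^-6, f = 0.01273, h_2 = f(L/D)V²/2g = 1.141 m
Pipe 3: V = 5.619 m/s, Re = 1.01×10^6, ε/D = 2.38×10^-5, f = 0.01202, h_3 = f(L/D)V²/2g = 155.5 m
Series → Q common, losses add: H = Σh = 157.5 m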